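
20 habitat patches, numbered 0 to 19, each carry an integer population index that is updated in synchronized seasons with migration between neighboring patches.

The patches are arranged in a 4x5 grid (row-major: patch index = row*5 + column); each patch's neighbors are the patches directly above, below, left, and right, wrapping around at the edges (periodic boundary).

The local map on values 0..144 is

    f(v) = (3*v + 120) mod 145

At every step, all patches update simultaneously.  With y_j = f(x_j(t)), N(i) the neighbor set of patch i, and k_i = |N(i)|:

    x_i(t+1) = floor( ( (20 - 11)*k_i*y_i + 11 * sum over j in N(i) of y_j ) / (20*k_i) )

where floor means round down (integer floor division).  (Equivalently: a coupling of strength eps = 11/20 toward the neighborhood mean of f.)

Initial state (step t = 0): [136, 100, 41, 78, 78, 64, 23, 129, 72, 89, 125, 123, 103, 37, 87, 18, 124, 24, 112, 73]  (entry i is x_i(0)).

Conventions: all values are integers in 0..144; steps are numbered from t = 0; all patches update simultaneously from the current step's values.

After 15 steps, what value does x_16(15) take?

Simulating step by step:
t=0: [136, 100, 41, 78, 78, 64, 23, 129, 72, 89, 125, 123, 103, 37, 87, 18, 124, 24, 112, 73]
t=1: [75, 98, 87, 60, 70, 50, 58, 77, 64, 74, 53, 65, 98, 79, 81, 48, 61, 64, 43, 50]
t=2: [80, 78, 70, 39, 51, 89, 47, 60, 36, 59, 107, 49, 79, 74, 84, 98, 45, 55, 77, 102]
t=3: [88, 75, 60, 84, 99, 71, 92, 46, 59, 56, 61, 96, 74, 63, 64, 100, 111, 101, 85, 115]
t=4: [91, 56, 57, 68, 105, 68, 92, 74, 52, 91, 48, 79, 76, 31, 38, 79, 68, 82, 74, 63]
t=5: [79, 97, 42, 40, 35, 74, 88, 64, 94, 81, 88, 73, 62, 75, 82, 67, 63, 54, 50, 37]
t=6: [69, 93, 97, 100, 80, 68, 75, 54, 84, 76, 70, 52, 43, 69, 76, 50, 55, 97, 107, 81]
t=7: [63, 97, 122, 96, 72, 41, 81, 111, 86, 59, 65, 105, 105, 51, 54, 96, 129, 105, 52, 68]
t=8: [61, 84, 58, 96, 45, 61, 65, 37, 76, 53, 59, 23, 20, 106, 88, 73, 65, 34, 97, 74]
t=9: [40, 46, 51, 93, 93, 30, 42, 55, 72, 98, 30, 32, 44, 43, 69, 35, 45, 60, 88, 74]
t=10: [93, 110, 108, 100, 101, 82, 98, 115, 86, 91, 64, 84, 92, 85, 64, 80, 87, 64, 80, 67]
t=11: [89, 52, 31, 99, 111, 83, 83, 58, 87, 90, 44, 84, 77, 77, 43, 66, 66, 47, 68, 54]
t=12: [78, 96, 82, 86, 71, 88, 76, 42, 81, 85, 88, 74, 63, 67, 102, 63, 61, 78, 75, 86]
t=13: [66, 82, 85, 73, 64, 83, 76, 76, 74, 85, 83, 48, 42, 52, 102, 44, 40, 51, 62, 74]
t=14: [51, 70, 81, 46, 39, 69, 71, 66, 67, 77, 96, 99, 105, 100, 108, 83, 101, 98, 56, 62]
t=15: [91, 69, 74, 97, 85, 64, 51, 32, 59, 50, 87, 97, 56, 83, 48, 89, 110, 103, 117, 51]

Answer: x_16(15) = 110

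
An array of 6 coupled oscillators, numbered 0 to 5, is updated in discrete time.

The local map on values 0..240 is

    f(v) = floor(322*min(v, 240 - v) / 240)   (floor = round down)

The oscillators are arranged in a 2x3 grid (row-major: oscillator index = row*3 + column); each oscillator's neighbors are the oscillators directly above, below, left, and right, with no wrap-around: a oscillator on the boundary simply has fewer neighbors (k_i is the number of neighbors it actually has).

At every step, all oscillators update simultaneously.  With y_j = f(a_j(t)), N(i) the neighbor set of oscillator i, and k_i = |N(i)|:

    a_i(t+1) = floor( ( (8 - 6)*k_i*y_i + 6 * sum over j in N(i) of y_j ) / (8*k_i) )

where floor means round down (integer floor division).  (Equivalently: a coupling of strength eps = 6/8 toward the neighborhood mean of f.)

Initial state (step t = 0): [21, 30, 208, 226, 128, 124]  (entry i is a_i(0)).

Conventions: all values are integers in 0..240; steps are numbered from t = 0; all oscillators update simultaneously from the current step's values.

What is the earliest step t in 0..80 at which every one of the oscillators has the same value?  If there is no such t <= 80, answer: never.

Simulating step by step:
t=0: [21, 30, 208, 226, 128, 124]  (not all equal)
t=1: [28, 65, 83, 71, 90, 110]  (not all equal)
t=2: [77, 88, 115, 82, 112, 123]  (not all equal)
t=3: [111, 131, 141, 122, 133, 153]  (not all equal)
t=4: [151, 142, 131, 148, 140, 132]  (not all equal)
t=5: [125, 132, 139, 125, 133, 141]  (not all equal)
t=6: [150, 144, 137, 149, 143, 137]  (not all equal)
t=7: [123, 129, 134, 124, 129, 135]  (not all equal)
t=8: [152, 148, 143, 152, 147, 143]  (not all equal)
t=9: [119, 123, 127, 120, 123, 127]  (not all equal)
t=10: [158, 155, 152, 158, 156, 152]  (not all equal)
t=11: [111, 113, 116, 110, 113, 115]  (not all equal)
t=12: [148, 151, 153, 148, 150, 153]  (not all equal)
t=13: [121, 119, 117, 121, 119, 117]  (not all equal)
t=14: [159, 158, 157, 159, 158, 157]  (not all equal)
t=15: [108, 109, 110, 108, 109, 110]  (not all equal)
t=16: [144, 145, 146, 144, 145, 146]  (not all equal)
t=17: [127, 127, 126, 127, 127, 126]  (not all equal)
t=18: [151, 151, 151, 151, 151, 151]  (all equal)

Answer: 18
Key observation: Synchronization is absorbing here: once all oscillators are equal they stay equal, and step 18 is the first all-equal step.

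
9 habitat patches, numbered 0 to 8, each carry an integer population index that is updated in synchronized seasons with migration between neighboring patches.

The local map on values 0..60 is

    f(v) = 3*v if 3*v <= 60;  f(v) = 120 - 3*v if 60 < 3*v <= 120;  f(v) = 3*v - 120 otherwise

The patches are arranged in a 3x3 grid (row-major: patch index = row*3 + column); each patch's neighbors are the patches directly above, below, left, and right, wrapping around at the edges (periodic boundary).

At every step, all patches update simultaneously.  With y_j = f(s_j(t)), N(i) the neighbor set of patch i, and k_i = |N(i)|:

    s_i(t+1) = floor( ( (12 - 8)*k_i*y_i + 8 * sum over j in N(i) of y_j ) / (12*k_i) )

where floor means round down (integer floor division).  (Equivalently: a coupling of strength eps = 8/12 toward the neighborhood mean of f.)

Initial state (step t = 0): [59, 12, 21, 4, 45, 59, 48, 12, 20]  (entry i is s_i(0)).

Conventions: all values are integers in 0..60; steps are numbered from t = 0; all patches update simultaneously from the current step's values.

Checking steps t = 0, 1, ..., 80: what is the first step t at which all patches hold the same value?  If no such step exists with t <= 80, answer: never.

Answer: never
Key observation: The state at step 36 reappears at step 43 — the system is in a cycle of period 7 from step 36 on.  No step 0..43 is synchronized, and the cycle repeats forever, so no step up to 80 (or ever) has all patches equal.

Derivation:
t=0: [59, 12, 21, 4, 45, 59, 48, 12, 20]  (not all equal)
t=1: [40, 39, 54, 29, 28, 43, 35, 34, 49]  (not all equal)
t=2: [15, 17, 20, 21, 22, 26, 18, 19, 23]  (not all equal)
t=3: [52, 53, 51, 51, 52, 51, 53, 54, 52]  (not all equal)
t=4: [36, 37, 35, 35, 36, 34, 37, 39, 36]  (not all equal)
t=5: [12, 10, 13, 13, 11, 15, 10, 8, 11]  (not all equal)
t=6: [35, 32, 37, 37, 34, 39, 32, 29, 34]  (not all equal)
t=7: [16, 20, 13, 13, 17, 10, 20, 25, 17]  (not all equal)
t=8: [49, 50, 44, 44, 46, 40, 50, 52, 46]  (not all equal)
t=9: [23, 25, 16, 16, 19, 10, 25, 28, 19]  (not all equal)
t=10: [48, 47, 46, 46, 45, 45, 47, 46, 45]  (not all equal)
t=11: [21, 19, 18, 18, 17, 16, 19, 18, 17]  (not all equal)
t=12: [56, 55, 53, 53, 52, 51, 55, 54, 52]  (not all equal)
t=13: [44, 42, 40, 40, 38, 36, 42, 41, 38]  (not all equal)
t=14: [6, 5, 6, 6, 5, 6, 5, 5, 5]  (not all equal)
t=15: [17, 16, 17, 17, 16, 17, 16, 15, 16]  (not all equal)
t=16: [50, 48, 50, 50, 48, 50, 48, 47, 48]  (not all equal)
t=17: [28, 25, 28, 28, 25, 28, 25, 23, 25]  (not all equal)
t=18: [39, 43, 39, 39, 43, 39, 43, 47, 43]  (not all equal)
t=19: [5, 9, 5, 5, 9, 5, 9, 13, 9]  (not all equal)
t=20: [19, 25, 19, 19, 25, 19, 25, 31, 25]  (not all equal)
t=21: [53, 46, 53, 53, 46, 53, 46, 39, 46]  (not all equal)
t=22: [32, 22, 32, 32, 22, 32, 22, 13, 22]  (not all equal)
t=23: [34, 41, 34, 34, 41, 34, 41, 49, 41]  (not all equal)
t=24: [13, 12, 13, 13, 12, 13, 12, 11, 12]  (not all equal)
t=25: [38, 36, 38, 38, 36, 38, 36, 35, 36]  (not all equal)
t=26: [8, 10, 8, 8, 10, 8, 10, 13, 10]  (not all equal)
t=27: [26, 29, 26, 26, 29, 26, 29, 33, 29]  (not all equal)
t=28: [39, 34, 39, 39, 34, 39, 34, 29, 34]  (not all equal)
t=29: [8, 15, 8, 8, 15, 8, 15, 23, 15]  (not all equal)
t=30: [31, 39, 31, 31, 39, 31, 39, 47, 39]  (not all equal)
t=31: [19, 14, 19, 19, 14, 19, 14, 9, 14]  (not all equal)
t=32: [52, 44, 52, 52, 44, 52, 44, 37, 44]  (not all equal)
t=33: [28, 19, 28, 28, 19, 28, 19, 11, 19]  (not all equal)
t=34: [43, 46, 43, 43, 46, 43, 46, 49, 46]  (not all equal)
t=35: [12, 16, 12, 12, 16, 12, 16, 21, 16]  (not all equal)
t=36: [40, 45, 40, 40, 45, 40, 45, 51, 45]  (not all equal)
t=37: [5, 13, 5, 5, 13, 5, 13, 21, 13]  (not all equal)
t=38: [23, 34, 23, 23, 34, 23, 34, 45, 34]  (not all equal)
t=39: [40, 28, 40, 40, 28, 40, 28, 17, 28]  (not all equal)
t=40: [12, 26, 12, 12, 26, 12, 26, 41, 26]  (not all equal)
t=41: [38, 33, 38, 38, 33, 38, 33, 29, 33]  (not all equal)
t=42: [11, 18, 11, 11, 18, 11, 18, 25, 18]  (not all equal)
t=43: [40, 45, 40, 40, 45, 40, 45, 51, 45]  (not all equal)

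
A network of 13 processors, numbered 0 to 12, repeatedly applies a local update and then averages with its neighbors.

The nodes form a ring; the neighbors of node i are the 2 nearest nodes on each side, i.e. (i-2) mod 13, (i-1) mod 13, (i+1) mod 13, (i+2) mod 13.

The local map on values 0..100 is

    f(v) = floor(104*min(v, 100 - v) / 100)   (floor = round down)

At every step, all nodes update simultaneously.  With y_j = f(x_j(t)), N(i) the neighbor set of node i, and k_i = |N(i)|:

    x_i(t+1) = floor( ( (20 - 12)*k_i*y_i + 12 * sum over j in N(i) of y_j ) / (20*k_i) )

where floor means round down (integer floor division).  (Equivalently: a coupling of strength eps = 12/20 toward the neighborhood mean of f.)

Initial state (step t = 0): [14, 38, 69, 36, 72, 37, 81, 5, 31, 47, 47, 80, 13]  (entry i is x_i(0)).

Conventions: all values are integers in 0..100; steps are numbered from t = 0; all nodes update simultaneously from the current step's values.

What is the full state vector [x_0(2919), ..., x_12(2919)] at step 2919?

Answer: [49, 49, 49, 49, 49, 49, 49, 49, 49, 49, 49, 49, 49]
Key observation: The state at step 24, [49, 49, 49, 49, 49, 49, 49, 49, 49, 49, 49, 49, 49], reappears at step 27: the system is in a cycle of period 3 from step 24 on.  Therefore the state at step 2919 equals the state at step 24 + ((2919 - 24) mod 3) = 24, which is [49, 49, 49, 49, 49, 49, 49, 49, 49, 49, 49, 49, 49].

Derivation:
t=0: [14, 38, 69, 36, 72, 37, 81, 5, 31, 47, 47, 80, 13]
t=1: [21, 30, 30, 35, 30, 28, 23, 22, 30, 34, 36, 26, 23]
t=2: [25, 29, 30, 32, 30, 28, 26, 26, 29, 31, 32, 28, 26]
t=3: [27, 29, 30, 31, 30, 29, 28, 28, 29, 30, 30, 29, 28]
t=4: [29, 30, 30, 31, 30, 30, 29, 29, 30, 30, 30, 29, 29]
t=5: [30, 30, 31, 31, 31, 30, 30, 30, 30, 30, 30, 30, 30]
t=6: [31, 31, 31, 31, 31, 31, 31, 31, 31, 31, 31, 31, 31]
t=7: [32, 32, 32, 32, 32, 32, 32, 32, 32, 32, 32, 32, 32]
t=8: [33, 33, 33, 33, 33, 33, 33, 33, 33, 33, 33, 33, 33]
t=9: [34, 34, 34, 34, 34, 34, 34, 34, 34, 34, 34, 34, 34]
t=10: [35, 35, 35, 35, 35, 35, 35, 35, 35, 35, 35, 35, 35]
t=11: [36, 36, 36, 36, 36, 36, 36, 36, 36, 36, 36, 36, 36]
t=12: [37, 37, 37, 37, 37, 37, 37, 37, 37, 37, 37, 37, 37]
t=13: [38, 38, 38, 38, 38, 38, 38, 38, 38, 38, 38, 38, 38]
t=14: [39, 39, 39, 39, 39, 39, 39, 39, 39, 39, 39, 39, 39]
t=15: [40, 40, 40, 40, 40, 40, 40, 40, 40, 40, 40, 40, 40]
t=16: [41, 41, 41, 41, 41, 41, 41, 41, 41, 41, 41, 41, 41]
t=17: [42, 42, 42, 42, 42, 42, 42, 42, 42, 42, 42, 42, 42]
t=18: [43, 43, 43, 43, 43, 43, 43, 43, 43, 43, 43, 43, 43]
t=19: [44, 44, 44, 44, 44, 44, 44, 44, 44, 44, 44, 44, 44]
t=20: [45, 45, 45, 45, 45, 45, 45, 45, 45, 45, 45, 45, 45]
t=21: [46, 46, 46, 46, 46, 46, 46, 46, 46, 46, 46, 46, 46]
t=22: [47, 47, 47, 47, 47, 47, 47, 47, 47, 47, 47, 47, 47]
t=23: [48, 48, 48, 48, 48, 48, 48, 48, 48, 48, 48, 48, 48]
t=24: [49, 49, 49, 49, 49, 49, 49, 49, 49, 49, 49, 49, 49]
t=25: [50, 50, 50, 50, 50, 50, 50, 50, 50, 50, 50, 50, 50]
t=26: [52, 52, 52, 52, 52, 52, 52, 52, 52, 52, 52, 52, 52]
t=27: [49, 49, 49, 49, 49, 49, 49, 49, 49, 49, 49, 49, 49]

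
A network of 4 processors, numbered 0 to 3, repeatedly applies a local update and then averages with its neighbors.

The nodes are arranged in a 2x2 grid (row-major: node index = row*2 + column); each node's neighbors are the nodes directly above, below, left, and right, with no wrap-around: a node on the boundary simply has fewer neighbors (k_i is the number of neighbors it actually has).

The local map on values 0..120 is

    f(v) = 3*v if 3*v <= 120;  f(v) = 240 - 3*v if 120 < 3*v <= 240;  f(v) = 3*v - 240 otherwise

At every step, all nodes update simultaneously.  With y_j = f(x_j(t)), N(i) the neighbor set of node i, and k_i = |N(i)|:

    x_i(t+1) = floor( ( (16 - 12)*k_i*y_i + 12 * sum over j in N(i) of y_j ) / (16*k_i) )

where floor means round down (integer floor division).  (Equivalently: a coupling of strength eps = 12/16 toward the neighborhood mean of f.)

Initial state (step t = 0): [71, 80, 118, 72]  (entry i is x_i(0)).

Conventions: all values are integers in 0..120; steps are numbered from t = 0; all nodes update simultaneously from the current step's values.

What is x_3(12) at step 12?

Answer: x_3(12) = 57

Derivation:
t=0: [71, 80, 118, 72]
t=1: [49, 19, 47, 48]
t=2: [81, 85, 95, 82]
t=3: [23, 7, 14, 24]
t=4: [40, 58, 63, 41]
t=5: [73, 105, 101, 73]
t=6: [57, 34, 31, 57]
t=7: [90, 77, 75, 90]
t=8: [16, 24, 26, 16]
t=9: [68, 54, 55, 68]
t=10: [66, 46, 45, 66]
t=11: [88, 57, 57, 88]
t=12: [57, 35, 35, 57]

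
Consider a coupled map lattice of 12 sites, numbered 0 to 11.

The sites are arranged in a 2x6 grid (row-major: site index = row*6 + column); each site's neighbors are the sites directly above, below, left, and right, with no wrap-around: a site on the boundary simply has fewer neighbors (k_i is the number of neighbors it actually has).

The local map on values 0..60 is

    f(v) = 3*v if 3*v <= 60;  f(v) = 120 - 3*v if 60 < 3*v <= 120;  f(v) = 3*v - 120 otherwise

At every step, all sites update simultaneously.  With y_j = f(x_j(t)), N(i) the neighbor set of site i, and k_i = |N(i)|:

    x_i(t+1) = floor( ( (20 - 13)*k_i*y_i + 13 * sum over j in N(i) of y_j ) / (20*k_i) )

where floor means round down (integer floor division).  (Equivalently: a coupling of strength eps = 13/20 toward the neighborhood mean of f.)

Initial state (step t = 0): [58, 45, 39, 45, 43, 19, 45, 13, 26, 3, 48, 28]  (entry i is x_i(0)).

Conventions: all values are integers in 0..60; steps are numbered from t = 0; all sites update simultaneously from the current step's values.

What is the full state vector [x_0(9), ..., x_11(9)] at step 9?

Simulating step by step:
t=0: [58, 45, 39, 45, 43, 19, 45, 13, 26, 3, 48, 28]
t=1: [28, 26, 16, 9, 23, 34, 35, 29, 25, 20, 20, 38]
t=2: [31, 40, 41, 43, 40, 24, 27, 33, 46, 49, 46, 27]
t=3: [22, 11, 6, 9, 16, 29, 29, 19, 17, 19, 20, 35]
t=4: [40, 39, 30, 36, 42, 32, 47, 45, 46, 49, 47, 35]
t=5: [7, 10, 17, 17, 14, 15, 12, 14, 21, 20, 17, 19]
t=6: [28, 35, 47, 51, 46, 47, 33, 41, 53, 55, 52, 51]
t=7: [24, 18, 26, 29, 25, 23, 20, 17, 28, 39, 33, 30]
t=8: [53, 49, 41, 31, 38, 42, 53, 50, 33, 20, 24, 33]
t=9: [35, 25, 17, 24, 19, 10, 36, 29, 27, 41, 35, 24]

Answer: [35, 25, 17, 24, 19, 10, 36, 29, 27, 41, 35, 24]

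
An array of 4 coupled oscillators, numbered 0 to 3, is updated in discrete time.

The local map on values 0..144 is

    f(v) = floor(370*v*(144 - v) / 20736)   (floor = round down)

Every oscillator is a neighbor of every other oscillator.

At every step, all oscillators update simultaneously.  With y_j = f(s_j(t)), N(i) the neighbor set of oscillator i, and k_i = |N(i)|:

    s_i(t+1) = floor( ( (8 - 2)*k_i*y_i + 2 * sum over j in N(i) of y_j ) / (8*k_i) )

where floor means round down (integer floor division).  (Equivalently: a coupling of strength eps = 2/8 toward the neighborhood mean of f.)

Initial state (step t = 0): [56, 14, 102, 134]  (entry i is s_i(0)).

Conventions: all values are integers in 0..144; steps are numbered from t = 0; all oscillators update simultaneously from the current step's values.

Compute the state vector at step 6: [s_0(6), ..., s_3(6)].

Answer: [87, 87, 87, 87]

Derivation:
t=0: [56, 14, 102, 134]
t=1: [76, 39, 68, 33]
t=2: [88, 75, 88, 70]
t=3: [87, 91, 87, 91]
t=4: [87, 86, 87, 86]
t=5: [88, 88, 88, 88]
t=6: [87, 87, 87, 87]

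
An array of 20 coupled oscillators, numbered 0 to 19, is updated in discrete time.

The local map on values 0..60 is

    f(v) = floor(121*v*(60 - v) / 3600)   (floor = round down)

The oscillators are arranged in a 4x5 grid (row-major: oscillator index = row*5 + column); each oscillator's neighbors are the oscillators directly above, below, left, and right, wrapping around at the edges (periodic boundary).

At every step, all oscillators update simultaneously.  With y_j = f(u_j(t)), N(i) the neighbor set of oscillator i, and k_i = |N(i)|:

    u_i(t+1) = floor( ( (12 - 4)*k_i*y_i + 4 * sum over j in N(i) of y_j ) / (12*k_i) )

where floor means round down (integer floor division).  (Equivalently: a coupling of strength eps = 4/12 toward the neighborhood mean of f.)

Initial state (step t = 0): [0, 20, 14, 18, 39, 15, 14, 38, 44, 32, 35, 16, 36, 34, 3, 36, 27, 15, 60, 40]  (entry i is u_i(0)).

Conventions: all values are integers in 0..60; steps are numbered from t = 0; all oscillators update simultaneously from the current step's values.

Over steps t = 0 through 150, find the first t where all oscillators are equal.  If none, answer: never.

Simulating step by step:
t=0: [0, 20, 14, 18, 39, 15, 14, 38, 44, 32, 35, 16, 36, 34, 3, 36, 27, 15, 60, 40]  (not all equal)
t=1: [8, 23, 22, 22, 24, 21, 22, 26, 24, 26, 25, 24, 27, 24, 12, 26, 27, 21, 8, 22]  (not all equal)
t=2: [18, 26, 28, 26, 27, 26, 28, 28, 28, 28, 28, 28, 28, 26, 22, 27, 28, 26, 18, 26]  (not all equal)
t=3: [26, 28, 29, 28, 28, 28, 29, 30, 29, 29, 29, 30, 29, 28, 28, 28, 29, 28, 26, 28]  (not all equal)
t=4: [29, 29, 30, 29, 29, 29, 30, 30, 30, 30, 30, 30, 30, 29, 30, 29, 30, 29, 29, 29]  (not all equal)
t=5: [30, 30, 30, 30, 30, 30, 30, 30, 30, 30, 30, 30, 30, 30, 30, 30, 30, 30, 30, 30]  (all equal)

Answer: 5
Key observation: Synchronization is absorbing here: once all oscillators are equal they stay equal, and step 5 is the first all-equal step.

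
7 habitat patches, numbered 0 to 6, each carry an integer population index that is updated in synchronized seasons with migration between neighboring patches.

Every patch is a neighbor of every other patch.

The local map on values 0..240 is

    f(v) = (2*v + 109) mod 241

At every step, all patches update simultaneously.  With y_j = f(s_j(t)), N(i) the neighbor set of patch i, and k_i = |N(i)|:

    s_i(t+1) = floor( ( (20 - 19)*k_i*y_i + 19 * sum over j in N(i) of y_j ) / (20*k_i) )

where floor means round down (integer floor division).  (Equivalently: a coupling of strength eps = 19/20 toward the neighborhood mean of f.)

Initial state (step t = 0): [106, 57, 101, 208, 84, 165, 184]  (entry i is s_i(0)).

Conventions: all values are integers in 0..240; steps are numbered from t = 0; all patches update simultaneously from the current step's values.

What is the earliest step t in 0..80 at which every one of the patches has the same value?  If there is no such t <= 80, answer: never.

Answer: 4
Key observation: Synchronization is absorbing here: once all patches are equal they stay equal, and step 4 is the first all-equal step.

Derivation:
t=0: [106, 57, 101, 208, 84, 165, 184]  (not all equal)
t=1: [131, 116, 132, 135, 136, 118, 114]  (not all equal)
t=2: [118, 122, 118, 118, 117, 121, 122]  (not all equal)
t=3: [107, 106, 107, 107, 107, 106, 106]  (not all equal)
t=4: [81, 81, 81, 81, 81, 81, 81]  (all equal)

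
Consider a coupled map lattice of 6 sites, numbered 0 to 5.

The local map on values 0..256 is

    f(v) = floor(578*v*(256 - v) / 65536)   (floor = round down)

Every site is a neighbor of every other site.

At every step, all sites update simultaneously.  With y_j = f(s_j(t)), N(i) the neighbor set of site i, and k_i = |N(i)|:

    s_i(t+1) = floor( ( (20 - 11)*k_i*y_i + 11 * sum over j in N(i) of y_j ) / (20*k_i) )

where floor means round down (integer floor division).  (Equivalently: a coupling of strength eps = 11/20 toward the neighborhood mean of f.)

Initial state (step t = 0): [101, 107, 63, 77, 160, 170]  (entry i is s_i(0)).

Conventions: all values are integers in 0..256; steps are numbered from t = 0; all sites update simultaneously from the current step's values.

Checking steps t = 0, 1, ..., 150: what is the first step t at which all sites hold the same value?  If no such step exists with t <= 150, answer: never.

Simulating step by step:
t=0: [101, 107, 63, 77, 160, 170]  (not all equal)
t=1: [131, 132, 120, 125, 130, 128]  (not all equal)
t=2: [143, 143, 143, 143, 143, 143]  (all equal)

Answer: 2
Key observation: Synchronization is absorbing here: once all sites are equal they stay equal, and step 2 is the first all-equal step.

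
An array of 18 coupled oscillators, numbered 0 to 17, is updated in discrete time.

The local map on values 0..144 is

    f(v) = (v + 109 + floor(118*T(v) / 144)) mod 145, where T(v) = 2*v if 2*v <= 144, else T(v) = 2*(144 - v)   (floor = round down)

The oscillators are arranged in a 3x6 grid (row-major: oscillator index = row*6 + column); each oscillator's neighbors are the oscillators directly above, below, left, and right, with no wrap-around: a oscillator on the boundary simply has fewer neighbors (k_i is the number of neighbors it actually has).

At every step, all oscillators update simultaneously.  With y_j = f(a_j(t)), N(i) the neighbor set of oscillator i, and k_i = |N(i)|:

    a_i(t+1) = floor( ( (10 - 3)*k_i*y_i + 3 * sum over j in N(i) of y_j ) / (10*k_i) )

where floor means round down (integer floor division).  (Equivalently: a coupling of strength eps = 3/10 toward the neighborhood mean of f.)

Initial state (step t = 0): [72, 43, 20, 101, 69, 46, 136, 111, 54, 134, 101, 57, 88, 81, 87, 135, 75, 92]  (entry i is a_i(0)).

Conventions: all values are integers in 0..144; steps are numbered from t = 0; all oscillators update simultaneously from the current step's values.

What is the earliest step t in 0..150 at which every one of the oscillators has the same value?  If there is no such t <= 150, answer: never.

Simulating step by step:
t=0: [72, 43, 20, 101, 69, 46, 136, 111, 54, 134, 101, 57, 88, 81, 87, 135, 75, 92]  (not all equal)
t=1: [34, 69, 43, 107, 36, 76, 107, 112, 104, 116, 112, 115, 117, 43, 123, 105, 43, 116]  (not all equal)
t=2: [56, 26, 80, 117, 67, 31, 122, 115, 126, 126, 118, 114, 118, 91, 118, 124, 92, 117]  (not all equal)
t=3: [100, 46, 29, 113, 127, 71, 121, 119, 111, 119, 126, 118, 126, 136, 124, 122, 135, 127]  (not all equal)
t=4: [126, 89, 62, 117, 107, 40, 123, 119, 120, 123, 119, 111, 118, 115, 120, 121, 115, 118]  (not all equal)
t=5: [122, 137, 128, 125, 123, 87, 121, 124, 123, 121, 124, 121, 123, 125, 123, 122, 125, 125]  (not all equal)
t=6: [120, 114, 117, 120, 123, 137, 121, 119, 120, 121, 120, 123, 121, 120, 121, 121, 120, 120]  (not all equal)
t=7: [123, 126, 124, 122, 120, 114, 122, 123, 123, 122, 122, 120, 122, 122, 122, 122, 122, 122]  (not all equal)
t=8: [120, 119, 120, 121, 123, 125, 121, 121, 121, 121, 122, 123, 122, 121, 121, 122, 122, 122]  (not all equal)
t=9: [122, 122, 122, 122, 121, 120, 122, 122, 122, 122, 121, 121, 122, 122, 122, 122, 122, 121]  (not all equal)
t=10: [122, 122, 122, 122, 122, 122, 122, 122, 122, 122, 122, 122, 122, 122, 122, 122, 122, 122]  (all equal)

Answer: 10
Key observation: Synchronization is absorbing here: once all oscillators are equal they stay equal, and step 10 is the first all-equal step.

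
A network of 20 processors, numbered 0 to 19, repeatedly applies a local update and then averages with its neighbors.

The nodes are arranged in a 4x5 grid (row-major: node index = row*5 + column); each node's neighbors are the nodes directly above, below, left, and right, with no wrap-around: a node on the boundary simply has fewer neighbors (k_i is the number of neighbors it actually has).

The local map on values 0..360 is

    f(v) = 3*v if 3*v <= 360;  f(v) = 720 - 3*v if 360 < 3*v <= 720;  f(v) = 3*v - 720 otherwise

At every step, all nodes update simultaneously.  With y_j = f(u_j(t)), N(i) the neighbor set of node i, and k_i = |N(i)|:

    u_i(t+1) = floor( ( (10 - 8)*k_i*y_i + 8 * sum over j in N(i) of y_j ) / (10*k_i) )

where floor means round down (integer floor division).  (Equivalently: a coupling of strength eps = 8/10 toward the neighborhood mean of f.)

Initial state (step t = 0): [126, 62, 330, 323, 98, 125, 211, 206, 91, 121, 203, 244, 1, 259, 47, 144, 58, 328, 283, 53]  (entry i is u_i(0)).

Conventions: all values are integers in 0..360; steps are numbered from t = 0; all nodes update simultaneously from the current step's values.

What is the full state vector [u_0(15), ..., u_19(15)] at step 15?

Simulating step by step:
t=0: [126, 62, 330, 323, 98, 125, 211, 206, 91, 121, 203, 244, 1, 259, 47, 144, 58, 328, 283, 53]
t=1: [280, 223, 197, 273, 301, 213, 146, 147, 207, 260, 194, 77, 87, 120, 181, 171, 185, 134, 153, 139]
t=2: [76, 151, 140, 129, 100, 160, 184, 210, 179, 134, 166, 215, 289, 231, 228, 162, 234, 246, 313, 235]
t=3: [248, 239, 244, 275, 320, 212, 168, 177, 190, 202, 190, 126, 71, 122, 103, 142, 90, 106, 59, 105]
t=4: [39, 67, 81, 128, 135, 120, 166, 156, 182, 209, 222, 238, 283, 240, 270, 226, 308, 239, 298, 257]
t=5: [247, 195, 259, 262, 234, 176, 208, 204, 171, 173, 119, 123, 78, 113, 56, 111, 54, 135, 49, 115]
t=6: [135, 73, 93, 88, 110, 164, 176, 140, 184, 145, 305, 240, 269, 219, 269, 274, 298, 207, 295, 195]
t=7: [241, 253, 264, 260, 285, 232, 187, 205, 216, 213, 127, 129, 109, 114, 146, 168, 88, 133, 112, 127]
t=8: [25, 70, 68, 86, 83, 138, 132, 147, 132, 146, 220, 284, 285, 271, 259, 284, 284, 311, 334, 315]
t=9: [221, 202, 240, 258, 265, 183, 250, 253, 247, 224, 164, 156, 170, 178, 171, 103, 153, 189, 198, 180]
t=10: [125, 46, 55, 36, 55, 118, 121, 60, 69, 90, 240, 196, 168, 150, 151, 257, 242, 189, 163, 169]
t=11: [265, 258, 146, 164, 184, 258, 232, 225, 207, 224, 143, 142, 190, 238, 254, 12, 90, 151, 215, 241]
t=12: [58, 112, 143, 192, 144, 114, 94, 120, 85, 92, 160, 205, 152, 74, 23, 231, 213, 185, 88, 47]
t=13: [306, 266, 282, 251, 225, 254, 285, 290, 251, 218, 174, 194, 223, 214, 184, 133, 95, 195, 193, 161]
t=14: [87, 138, 94, 61, 48, 150, 108, 99, 72, 78, 173, 161, 110, 94, 135, 257, 215, 154, 148, 171]
t=15: [282, 292, 266, 207, 195, 263, 286, 289, 242, 226, 189, 233, 280, 283, 255, 120, 160, 233, 254, 277]

Answer: [282, 292, 266, 207, 195, 263, 286, 289, 242, 226, 189, 233, 280, 283, 255, 120, 160, 233, 254, 277]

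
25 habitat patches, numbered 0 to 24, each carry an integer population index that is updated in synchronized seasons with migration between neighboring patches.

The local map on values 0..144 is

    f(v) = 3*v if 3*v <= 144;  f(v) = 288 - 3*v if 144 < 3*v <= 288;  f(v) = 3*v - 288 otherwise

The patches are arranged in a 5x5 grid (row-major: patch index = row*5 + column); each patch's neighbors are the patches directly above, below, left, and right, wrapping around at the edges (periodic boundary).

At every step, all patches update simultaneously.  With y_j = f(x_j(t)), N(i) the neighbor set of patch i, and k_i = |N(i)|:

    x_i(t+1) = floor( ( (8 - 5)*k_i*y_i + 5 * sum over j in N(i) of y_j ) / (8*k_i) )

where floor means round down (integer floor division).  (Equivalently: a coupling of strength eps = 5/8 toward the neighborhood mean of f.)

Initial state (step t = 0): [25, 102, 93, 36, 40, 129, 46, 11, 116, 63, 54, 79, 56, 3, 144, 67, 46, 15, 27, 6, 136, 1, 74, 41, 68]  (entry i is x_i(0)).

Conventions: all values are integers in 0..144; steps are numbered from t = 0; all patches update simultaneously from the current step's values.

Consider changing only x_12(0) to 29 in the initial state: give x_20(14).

Answer: x_20(14) = 45
Key observation: This trace re-runs the system from the modified initial state.

Derivation:
t=0: [25, 102, 93, 36, 40, 129, 46, 11, 116, 63, 54, 79, 29, 3, 144, 67, 46, 15, 27, 6, 136, 1, 74, 41, 68]
t=1: [83, 41, 38, 89, 102, 105, 83, 58, 61, 103, 106, 95, 54, 61, 93, 95, 80, 75, 60, 68, 83, 54, 52, 99, 91]
t=2: [46, 95, 103, 46, 21, 30, 56, 102, 80, 32, 17, 39, 91, 93, 40, 32, 48, 88, 81, 52, 43, 100, 98, 46, 29]
t=3: [96, 46, 33, 93, 95, 97, 80, 38, 58, 86, 85, 95, 31, 39, 90, 107, 92, 41, 64, 103, 100, 48, 32, 94, 104]
t=4: [24, 97, 92, 38, 10, 18, 58, 98, 84, 32, 21, 30, 90, 94, 38, 24, 51, 92, 77, 34, 35, 94, 94, 37, 15]
t=5: [57, 33, 24, 72, 62, 74, 66, 30, 48, 72, 75, 85, 24, 37, 84, 90, 78, 38, 57, 83, 69, 41, 24, 76, 71]
t=6: [98, 99, 79, 86, 90, 78, 78, 92, 107, 81, 47, 55, 81, 99, 58, 43, 65, 91, 94, 53, 82, 93, 84, 75, 72]
t=7: [21, 22, 32, 37, 30, 58, 51, 33, 27, 51, 118, 98, 41, 34, 93, 111, 78, 33, 36, 98, 49, 31, 35, 46, 66]
t=8: [87, 85, 95, 104, 96, 105, 95, 105, 100, 96, 51, 61, 93, 88, 51, 58, 58, 98, 94, 41, 98, 92, 105, 116, 92]
t=9: [20, 19, 18, 20, 9, 35, 31, 14, 16, 27, 110, 80, 28, 34, 94, 101, 79, 26, 35, 87, 28, 32, 22, 33, 34]
t=10: [65, 68, 55, 58, 57, 82, 74, 59, 62, 59, 42, 60, 73, 76, 41, 37, 56, 77, 87, 45, 74, 76, 75, 89, 75]
t=11: [83, 84, 104, 99, 103, 77, 78, 97, 100, 101, 107, 100, 78, 72, 113, 111, 97, 64, 52, 101, 75, 74, 64, 49, 76]
t=12: [42, 42, 31, 34, 27, 43, 37, 23, 19, 27, 38, 27, 48, 65, 40, 34, 35, 80, 100, 50, 56, 55, 87, 99, 60]
t=13: [118, 118, 85, 75, 95, 115, 104, 89, 75, 90, 110, 104, 99, 86, 111, 112, 94, 63, 49, 105, 116, 105, 52, 42, 94]
t=14: [53, 48, 56, 58, 25, 44, 35, 28, 44, 33, 42, 21, 30, 51, 35, 39, 33, 82, 96, 47, 45, 51, 94, 100, 36]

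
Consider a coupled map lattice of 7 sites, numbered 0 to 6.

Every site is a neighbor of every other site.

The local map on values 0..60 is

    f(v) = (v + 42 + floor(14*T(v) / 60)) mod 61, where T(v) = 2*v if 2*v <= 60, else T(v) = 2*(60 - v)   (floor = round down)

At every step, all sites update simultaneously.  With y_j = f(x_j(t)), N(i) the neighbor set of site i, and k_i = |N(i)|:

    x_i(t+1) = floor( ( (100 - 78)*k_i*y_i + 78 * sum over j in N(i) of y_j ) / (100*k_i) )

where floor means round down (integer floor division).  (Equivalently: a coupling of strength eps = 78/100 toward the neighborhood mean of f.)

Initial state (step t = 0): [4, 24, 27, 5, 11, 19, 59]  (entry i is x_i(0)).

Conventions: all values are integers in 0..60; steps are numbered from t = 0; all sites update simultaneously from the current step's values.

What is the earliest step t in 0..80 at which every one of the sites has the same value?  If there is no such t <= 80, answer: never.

Answer: 2
Key observation: Synchronization is absorbing here: once all sites are equal they stay equal, and step 2 is the first all-equal step.

Derivation:
t=0: [4, 24, 27, 5, 11, 19, 59]  (not all equal)
t=1: [35, 32, 32, 35, 36, 31, 34]  (not all equal)
t=2: [26, 26, 26, 26, 26, 26, 26]  (all equal)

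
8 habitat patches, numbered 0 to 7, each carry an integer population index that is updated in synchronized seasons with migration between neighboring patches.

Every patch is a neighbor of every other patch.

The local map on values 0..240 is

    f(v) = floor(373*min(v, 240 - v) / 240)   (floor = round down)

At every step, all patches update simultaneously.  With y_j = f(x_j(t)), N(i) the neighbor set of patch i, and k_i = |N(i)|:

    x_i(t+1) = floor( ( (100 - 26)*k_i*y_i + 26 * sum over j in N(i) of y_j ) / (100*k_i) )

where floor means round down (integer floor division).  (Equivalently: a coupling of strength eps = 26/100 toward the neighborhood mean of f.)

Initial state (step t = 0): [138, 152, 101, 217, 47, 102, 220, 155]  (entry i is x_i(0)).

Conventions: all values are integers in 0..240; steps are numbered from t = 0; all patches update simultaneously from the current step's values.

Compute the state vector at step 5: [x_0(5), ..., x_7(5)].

Simulating step by step:
t=0: [138, 152, 101, 217, 47, 102, 220, 155]
t=1: [143, 128, 142, 57, 83, 143, 54, 125]
t=2: [146, 163, 147, 102, 130, 146, 99, 166]
t=3: [145, 126, 143, 153, 162, 145, 150, 123]
t=4: [147, 168, 149, 139, 129, 147, 142, 171]
t=5: [143, 119, 140, 151, 162, 143, 148, 117]

Answer: [143, 119, 140, 151, 162, 143, 148, 117]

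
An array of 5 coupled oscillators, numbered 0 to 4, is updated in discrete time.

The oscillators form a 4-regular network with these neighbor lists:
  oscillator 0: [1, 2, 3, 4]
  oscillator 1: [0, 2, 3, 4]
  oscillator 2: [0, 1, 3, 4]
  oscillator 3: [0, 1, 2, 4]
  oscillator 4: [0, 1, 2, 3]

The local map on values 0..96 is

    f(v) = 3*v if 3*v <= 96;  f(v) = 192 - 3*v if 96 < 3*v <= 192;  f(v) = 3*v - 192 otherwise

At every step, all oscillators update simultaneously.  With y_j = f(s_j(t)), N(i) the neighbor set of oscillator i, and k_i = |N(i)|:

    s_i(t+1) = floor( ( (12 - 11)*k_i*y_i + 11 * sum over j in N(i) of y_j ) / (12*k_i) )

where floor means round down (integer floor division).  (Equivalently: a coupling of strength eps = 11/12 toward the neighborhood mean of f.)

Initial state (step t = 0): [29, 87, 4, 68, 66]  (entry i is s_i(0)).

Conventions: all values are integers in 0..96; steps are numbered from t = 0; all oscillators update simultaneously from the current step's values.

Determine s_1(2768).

Answer: s_1(2768) = 26
Key observation: The state at step 10, [35, 35, 34, 34, 34], reappears at step 15: the system is in a cycle of period 5 from step 10 on.  Therefore the state at step 2768 equals the state at step 10 + ((2768 - 10) mod 5) = 13, which is [26, 26, 25, 25, 25].

Derivation:
t=0: [29, 87, 4, 68, 66]
t=1: [29, 32, 40, 40, 41]
t=2: [78, 76, 80, 80, 80]
t=3: [44, 45, 43, 43, 43]
t=4: [61, 61, 60, 60, 60]
t=5: [11, 11, 10, 10, 10]
t=6: [30, 30, 31, 31, 31]
t=7: [92, 92, 91, 91, 91]
t=8: [81, 81, 82, 82, 82]
t=9: [53, 53, 52, 52, 52]
t=10: [35, 35, 34, 34, 34]
t=11: [89, 89, 88, 88, 88]
t=12: [72, 72, 73, 73, 73]
t=13: [26, 26, 25, 25, 25]
t=14: [75, 75, 76, 76, 76]
t=15: [35, 35, 34, 34, 34]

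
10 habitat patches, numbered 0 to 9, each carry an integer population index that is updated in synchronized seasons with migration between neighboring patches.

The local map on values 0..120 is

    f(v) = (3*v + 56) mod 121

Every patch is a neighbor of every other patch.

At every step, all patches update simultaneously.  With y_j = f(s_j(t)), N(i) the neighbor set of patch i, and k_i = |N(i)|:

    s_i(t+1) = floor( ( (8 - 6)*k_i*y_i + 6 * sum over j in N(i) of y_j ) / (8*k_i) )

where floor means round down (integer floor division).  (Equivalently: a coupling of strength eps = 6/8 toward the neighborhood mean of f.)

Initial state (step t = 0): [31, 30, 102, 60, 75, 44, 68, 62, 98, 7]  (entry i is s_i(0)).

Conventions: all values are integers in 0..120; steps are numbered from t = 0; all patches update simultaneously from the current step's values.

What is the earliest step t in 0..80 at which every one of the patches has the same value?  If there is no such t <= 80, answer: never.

Simulating step by step:
t=0: [31, 30, 102, 60, 75, 44, 68, 62, 98, 7]  (not all equal)
t=1: [54, 53, 69, 68, 56, 60, 52, 49, 67, 62]  (not all equal)
t=2: [69, 68, 56, 56, 70, 72, 68, 66, 55, 53]  (not all equal)
t=3: [47, 46, 60, 60, 47, 48, 46, 45, 60, 59]  (not all equal)
t=4: [88, 87, 94, 94, 88, 88, 87, 87, 94, 94]  (not all equal)
t=5: [83, 82, 86, 86, 83, 83, 82, 82, 86, 86]  (not all equal)
t=6: [65, 64, 66, 66, 65, 65, 64, 64, 66, 66]  (not all equal)
t=7: [9, 8, 9, 9, 9, 9, 8, 8, 9, 9]  (not all equal)
t=8: [82, 81, 82, 82, 82, 82, 81, 81, 82, 82]  (not all equal)
t=9: [59, 58, 59, 59, 59, 59, 58, 58, 59, 59]  (not all equal)
t=10: [111, 110, 111, 111, 111, 111, 110, 110, 111, 111]  (not all equal)
t=11: [25, 24, 25, 25, 25, 25, 24, 24, 25, 25]  (not all equal)
t=12: [9, 8, 9, 9, 9, 9, 8, 8, 9, 9]  (not all equal)

Answer: never
Key observation: The state at step 7 reappears at step 12 — the system is in a cycle of period 5 from step 7 on.  No step 0..12 is synchronized, and the cycle repeats forever, so no step up to 80 (or ever) has all patches equal.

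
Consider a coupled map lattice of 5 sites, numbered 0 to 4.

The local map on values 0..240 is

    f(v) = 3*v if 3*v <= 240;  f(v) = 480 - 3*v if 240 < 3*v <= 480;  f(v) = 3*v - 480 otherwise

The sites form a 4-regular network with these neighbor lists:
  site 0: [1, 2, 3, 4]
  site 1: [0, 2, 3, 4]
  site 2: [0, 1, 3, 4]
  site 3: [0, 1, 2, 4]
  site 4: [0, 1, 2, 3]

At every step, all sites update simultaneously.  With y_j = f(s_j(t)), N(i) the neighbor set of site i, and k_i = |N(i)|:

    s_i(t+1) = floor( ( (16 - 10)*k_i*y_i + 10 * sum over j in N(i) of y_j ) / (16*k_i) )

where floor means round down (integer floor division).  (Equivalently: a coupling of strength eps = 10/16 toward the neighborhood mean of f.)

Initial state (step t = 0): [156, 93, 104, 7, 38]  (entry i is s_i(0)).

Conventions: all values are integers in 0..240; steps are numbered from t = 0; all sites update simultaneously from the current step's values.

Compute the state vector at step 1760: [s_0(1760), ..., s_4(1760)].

Simulating step by step:
t=0: [156, 93, 104, 7, 38]
t=1: [83, 124, 117, 85, 105]
t=2: [184, 157, 162, 183, 170]
t=3: [44, 31, 30, 44, 35]
t=4: [115, 106, 105, 115, 109]
t=5: [146, 152, 153, 146, 150]
t=6: [34, 30, 29, 34, 31]
t=7: [96, 93, 93, 96, 94]
t=8: [195, 197, 197, 195, 197]
t=9: [107, 109, 109, 107, 109]
t=10: [156, 154, 154, 156, 154]
t=11: [14, 16, 16, 14, 16]
t=12: [44, 46, 46, 44, 46]
t=13: [134, 136, 136, 134, 136]
t=14: [75, 73, 73, 75, 73]
t=15: [222, 220, 220, 222, 220]
t=16: [183, 181, 181, 183, 181]
t=17: [66, 64, 64, 66, 64]
t=18: [195, 193, 193, 195, 193]
t=19: [102, 100, 100, 102, 100]
t=20: [176, 178, 178, 176, 178]
t=21: [50, 52, 52, 50, 52]
t=22: [152, 154, 154, 152, 154]
t=23: [21, 19, 19, 21, 19]
t=24: [60, 58, 58, 60, 58]
t=25: [177, 175, 175, 177, 175]
t=26: [48, 46, 46, 48, 46]
t=27: [141, 139, 139, 141, 139]
t=28: [59, 61, 61, 59, 61]
t=29: [179, 181, 181, 179, 181]
t=30: [59, 61, 61, 59, 61]

Answer: [59, 61, 61, 59, 61]
Key observation: The state at step 28, [59, 61, 61, 59, 61], reappears at step 30: the system is in a cycle of period 2 from step 28 on.  Therefore the state at step 1760 equals the state at step 28 + ((1760 - 28) mod 2) = 28, which is [59, 61, 61, 59, 61].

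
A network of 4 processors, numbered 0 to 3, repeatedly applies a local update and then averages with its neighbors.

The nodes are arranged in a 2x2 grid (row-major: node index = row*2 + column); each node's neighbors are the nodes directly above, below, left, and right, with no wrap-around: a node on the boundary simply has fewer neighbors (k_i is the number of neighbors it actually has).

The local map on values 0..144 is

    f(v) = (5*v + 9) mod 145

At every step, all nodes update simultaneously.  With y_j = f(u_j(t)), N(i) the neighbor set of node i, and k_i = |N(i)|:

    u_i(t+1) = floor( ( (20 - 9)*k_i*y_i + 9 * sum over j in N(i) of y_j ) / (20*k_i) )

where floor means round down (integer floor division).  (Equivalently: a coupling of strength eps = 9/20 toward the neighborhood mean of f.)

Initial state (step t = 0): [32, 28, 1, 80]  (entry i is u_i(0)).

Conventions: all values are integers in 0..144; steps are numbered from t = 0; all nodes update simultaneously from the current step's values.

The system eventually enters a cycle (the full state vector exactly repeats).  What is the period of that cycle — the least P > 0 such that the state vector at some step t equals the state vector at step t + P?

Answer: 14
Key observation: The state at step 28, [24, 24, 24, 24], reappears at step 42 — and no state repeats earlier — so the cycle the system enters has period 14.

Derivation:
t=0: [32, 28, 1, 80]
t=1: [17, 34, 39, 69]
t=2: [72, 54, 68, 56]
t=3: [86, 123, 82, 122]
t=4: [41, 33, 80, 60]
t=5: [71, 35, 85, 43]
t=6: [81, 55, 113, 84]
t=7: [130, 135, 135, 139]
t=8: [90, 102, 102, 115]
t=9: [51, 52, 52, 40]
t=10: [121, 109, 109, 91]
t=11: [72, 79, 79, 69]
t=12: [94, 94, 94, 86]
t=13: [44, 35, 35, 22]
t=14: [63, 67, 67, 83]
t=15: [43, 67, 67, 98]
t=16: [67, 61, 61, 59]
t=17: [40, 28, 28, 18]
t=18: [37, 38, 38, 56]
t=19: [51, 73, 73, 103]
t=20: [103, 93, 93, 86]
t=21: [66, 42, 42, 19]
t=22: [60, 75, 75, 90]
t=23: [52, 61, 61, 55]
t=24: [79, 72, 72, 87]
t=25: [98, 71, 71, 40]
t=26: [68, 69, 69, 68]
t=27: [61, 61, 61, 61]
t=28: [24, 24, 24, 24]
t=29: [129, 129, 129, 129]
t=30: [74, 74, 74, 74]
t=31: [89, 89, 89, 89]
t=32: [19, 19, 19, 19]
t=33: [104, 104, 104, 104]
t=34: [94, 94, 94, 94]
t=35: [44, 44, 44, 44]
t=36: [84, 84, 84, 84]
t=37: [139, 139, 139, 139]
t=38: [124, 124, 124, 124]
t=39: [49, 49, 49, 49]
t=40: [109, 109, 109, 109]
t=41: [119, 119, 119, 119]
t=42: [24, 24, 24, 24]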